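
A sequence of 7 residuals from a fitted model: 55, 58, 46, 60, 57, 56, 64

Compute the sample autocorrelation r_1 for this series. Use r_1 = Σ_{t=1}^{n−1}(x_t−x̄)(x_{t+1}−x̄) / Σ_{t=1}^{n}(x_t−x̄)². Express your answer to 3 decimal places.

-0.308

Mean x̄ = (55 + 58 + 46 + 60 + 57 + 56 + 64)/7 = 56.5714
Σ(x_t−x̄)(x_{t+1}−x̄) = (-2.2449) + (-15.1020) + (-36.2449) + (1.4694) + (-0.2449) + (-4.2449) = -56.6122
Denominator Σ(x_t−x̄)² = 183.7143
r_1 = -56.6122 / 183.7143 = -0.308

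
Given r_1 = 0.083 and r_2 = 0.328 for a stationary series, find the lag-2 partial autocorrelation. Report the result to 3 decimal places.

φ_{22} = (r_2 − r_1²) / (1 − r_1²)
r_1² = (0.083)² = 0.006889
Numerator = 0.328 − 0.0069 = 0.3211; denominator = 1 − 0.0069 = 0.9931
φ_{22} = 0.3211 / 0.9931 = 0.323

0.323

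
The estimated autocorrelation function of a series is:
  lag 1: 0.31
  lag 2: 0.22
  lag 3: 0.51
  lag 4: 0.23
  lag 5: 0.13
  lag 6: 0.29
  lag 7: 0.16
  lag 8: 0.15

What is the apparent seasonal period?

3

The largest autocorrelation is r_3 = 0.51; the remaining lags stay at or below 0.31. The elevated value at lag 1 (0.31), dropping to 0.22 at lag 2, reflects decaying short-term dependence rather than seasonality.
The dominant spike at lag 3 indicates a seasonal period of 3.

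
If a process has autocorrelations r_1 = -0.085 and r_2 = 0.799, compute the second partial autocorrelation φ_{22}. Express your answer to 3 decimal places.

φ_{22} = (r_2 − r_1²) / (1 − r_1²)
r_1² = (-0.085)² = 0.007225
Numerator = 0.799 − 0.0072 = 0.7918; denominator = 1 − 0.0072 = 0.9928
φ_{22} = 0.7918 / 0.9928 = 0.798

0.798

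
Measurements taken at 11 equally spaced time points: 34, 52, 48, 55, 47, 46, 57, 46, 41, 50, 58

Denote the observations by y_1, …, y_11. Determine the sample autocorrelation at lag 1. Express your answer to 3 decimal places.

-0.165

Mean ȳ = (34 + 52 + 48 + 55 + 47 + 46 + 57 + 46 + 41 + 50 + 58)/11 = 48.5455
Numerator Σ_{t=1}^{10}(y_t−ȳ)(y_{t+1}−ȳ) = -82.7521
Denominator Σ(y_t−ȳ)² = 500.7273
r_1 = -82.7521 / 500.7273 = -0.165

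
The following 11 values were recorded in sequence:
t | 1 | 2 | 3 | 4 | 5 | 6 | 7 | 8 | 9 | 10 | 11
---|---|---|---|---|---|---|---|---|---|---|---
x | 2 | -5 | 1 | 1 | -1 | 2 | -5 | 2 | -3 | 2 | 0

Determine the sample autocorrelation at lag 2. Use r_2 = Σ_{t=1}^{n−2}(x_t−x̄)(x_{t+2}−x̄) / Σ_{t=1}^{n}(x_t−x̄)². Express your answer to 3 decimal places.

0.322

Mean x̄ = (2 − 5 + 1 + 1 − 1 + 2 − 5 + 2 − 3 + 2 + 0)/11 = -0.3636
Numerator Σ_{t=1}^{9}(x_t−x̄)(x_{t+2}−x̄) = 24.6446
Denominator Σ(x_t−x̄)² = 76.5455
r_2 = 24.6446 / 76.5455 = 0.322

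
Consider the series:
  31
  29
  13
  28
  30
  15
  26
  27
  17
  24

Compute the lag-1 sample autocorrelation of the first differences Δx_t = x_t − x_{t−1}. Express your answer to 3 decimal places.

First differences Δx: -2, -16, 15, 2, -15, 11, 1, -10, 7
Mean of differences = -0.7778
Numerator Σ(Δx_t−Δx̄)(Δx_{t+1}−Δx̄) = -451.9383
Denominator Σ(Δx_t−Δx̄)² = 979.5556
r_1(Δx) = -451.9383 / 979.5556 = -0.461

-0.461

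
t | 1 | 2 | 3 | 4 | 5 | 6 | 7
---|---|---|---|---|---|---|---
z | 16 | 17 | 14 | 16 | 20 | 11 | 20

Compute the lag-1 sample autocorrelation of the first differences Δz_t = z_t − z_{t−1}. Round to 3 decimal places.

-0.604

First differences Δz: 1, -3, 2, 4, -9, 9
Mean of differences = 0.6667
Numerator Σ(Δz_t−Δz̄)(Δz_{t+1}−Δz̄) = -114.4444
Denominator Σ(Δz_t−Δz̄)² = 189.3333
r_1(Δz) = -114.4444 / 189.3333 = -0.604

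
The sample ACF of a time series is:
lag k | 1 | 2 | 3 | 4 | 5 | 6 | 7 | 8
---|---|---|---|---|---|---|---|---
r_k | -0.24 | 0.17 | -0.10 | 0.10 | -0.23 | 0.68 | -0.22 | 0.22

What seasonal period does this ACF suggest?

The largest autocorrelation is r_6 = 0.68; the remaining lags stay at or below 0.22.
The dominant spike at lag 6 indicates a seasonal period of 6.

6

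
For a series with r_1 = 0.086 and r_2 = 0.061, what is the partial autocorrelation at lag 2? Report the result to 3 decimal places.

φ_{22} = (r_2 − r_1²) / (1 − r_1²)
r_1² = (0.086)² = 0.007396
Numerator = 0.061 − 0.0074 = 0.0536; denominator = 1 − 0.0074 = 0.9926
φ_{22} = 0.0536 / 0.9926 = 0.054

0.054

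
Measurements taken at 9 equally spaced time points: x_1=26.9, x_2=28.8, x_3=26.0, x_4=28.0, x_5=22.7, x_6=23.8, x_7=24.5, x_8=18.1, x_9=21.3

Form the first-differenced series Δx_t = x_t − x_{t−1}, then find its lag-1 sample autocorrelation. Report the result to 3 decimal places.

-0.643

First differences Δx: 1.9, -2.8, 2.0, -5.3, 1.1, 0.7, -6.4, 3.2
Mean of differences = -0.7000
Numerator Σ(Δx_t−Δx̄)(Δx_{t+1}−Δx̄) = -59.5200
Denominator Σ(Δx_t−Δx̄)² = 92.5200
r_1(Δx) = -59.5200 / 92.5200 = -0.643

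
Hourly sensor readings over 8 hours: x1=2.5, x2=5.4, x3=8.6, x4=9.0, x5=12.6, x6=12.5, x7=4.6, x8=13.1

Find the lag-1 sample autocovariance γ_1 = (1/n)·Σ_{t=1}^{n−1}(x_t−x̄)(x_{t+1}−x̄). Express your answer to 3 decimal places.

0.398

Mean x̄ = (2.5 + 5.4 + 8.6 + 9.0 + 12.6 + 12.5 + 4.6 + 13.1)/8 = 8.5375
Σ_{t=1}^{7}(x_t−x̄)(x_{t+1}−x̄) = 3.1848
γ_1 = 3.1848 / 8 = 0.398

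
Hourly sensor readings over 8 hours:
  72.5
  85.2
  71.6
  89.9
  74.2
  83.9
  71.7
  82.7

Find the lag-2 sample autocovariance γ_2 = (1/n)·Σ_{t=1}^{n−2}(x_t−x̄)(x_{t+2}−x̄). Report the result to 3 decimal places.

Mean x̄ = (72.5 + 85.2 + 71.6 + 89.9 + 74.2 + 83.9 + 71.7 + 82.7)/8 = 78.9625
Deviations: -6.4625, 6.2375, -7.3625, 10.9375, -4.7625, 4.9375, -7.2625, 3.7375
Σ_{t=1}^{6}(x_t−x̄)(x_{t+2}−x̄) = 257.9122
γ_2 = 257.9122 / 8 = 32.239

32.239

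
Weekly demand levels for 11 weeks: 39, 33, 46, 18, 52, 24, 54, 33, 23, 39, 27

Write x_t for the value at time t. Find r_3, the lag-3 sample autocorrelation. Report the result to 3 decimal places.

Mean x̄ = (39 + 33 + 46 + 18 + 52 + 24 + 54 + 33 + 23 + 39 + 27)/11 = 35.2727
Numerator Σ_{t=1}^{8}(x_t−x̄)(x_{t+3}−x̄) = -357.8595
Denominator Σ(x_t−x̄)² = 1428.1818
r_3 = -357.8595 / 1428.1818 = -0.251

-0.251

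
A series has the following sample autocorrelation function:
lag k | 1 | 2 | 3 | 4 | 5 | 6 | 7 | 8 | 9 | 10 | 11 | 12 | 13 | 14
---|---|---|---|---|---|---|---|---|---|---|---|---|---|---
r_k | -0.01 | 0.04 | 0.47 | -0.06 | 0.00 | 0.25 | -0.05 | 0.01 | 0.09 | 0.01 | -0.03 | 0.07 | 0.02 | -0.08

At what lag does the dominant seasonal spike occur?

3

The largest autocorrelation is r_3 = 0.47, with a weaker echo at lag 6 (0.25); the remaining lags stay at or below 0.09.
The dominant spike at lag 3 indicates a seasonal period of 3.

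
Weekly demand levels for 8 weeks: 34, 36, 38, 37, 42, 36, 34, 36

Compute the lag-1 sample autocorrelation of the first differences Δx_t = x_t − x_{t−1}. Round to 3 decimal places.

First differences Δx: 2, 2, -1, 5, -6, -2, 2
Mean of differences = 0.2857
Numerator Σ(Δx_t−Δx̄)(Δx_{t+1}−Δx̄) = -24.5102
Denominator Σ(Δx_t−Δx̄)² = 77.4286
r_1(Δx) = -24.5102 / 77.4286 = -0.317

-0.317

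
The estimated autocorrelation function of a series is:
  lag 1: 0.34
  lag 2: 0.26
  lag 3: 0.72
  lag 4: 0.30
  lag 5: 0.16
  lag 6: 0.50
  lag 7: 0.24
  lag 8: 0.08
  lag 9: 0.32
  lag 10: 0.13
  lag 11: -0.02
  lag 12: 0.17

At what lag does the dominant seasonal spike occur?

3

The largest autocorrelation is r_3 = 0.72, with a weaker echo at lag 6 (0.50); the remaining lags stay at or below 0.34. The elevated value at lag 1 (0.34), dropping to 0.26 at lag 2, reflects decaying short-term dependence rather than seasonality.
The dominant spike at lag 3 indicates a seasonal period of 3.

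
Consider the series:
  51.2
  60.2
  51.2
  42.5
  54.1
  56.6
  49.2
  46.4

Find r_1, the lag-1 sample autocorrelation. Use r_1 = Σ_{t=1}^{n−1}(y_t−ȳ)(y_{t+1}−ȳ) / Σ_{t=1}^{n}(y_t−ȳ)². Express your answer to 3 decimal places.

-0.056

Mean ȳ = (51.2 + 60.2 + 51.2 + 42.5 + 54.1 + 56.6 + 49.2 + 46.4)/8 = 51.4250
Deviations from mean: -0.2250, 8.7750, -0.2250, -8.9250, 2.6750, 5.1750, -2.2250, -5.0250
Σ(y_t−ȳ)(y_{t+1}−ȳ) = (-1.9744) + (-1.9744) + (2.0081) + (-23.8744) + (13.8431) + (-11.5144) + (11.1806) = -12.3056
Denominator Σ(y_t−ȳ)² = 220.8950
r_1 = -12.3056 / 220.8950 = -0.056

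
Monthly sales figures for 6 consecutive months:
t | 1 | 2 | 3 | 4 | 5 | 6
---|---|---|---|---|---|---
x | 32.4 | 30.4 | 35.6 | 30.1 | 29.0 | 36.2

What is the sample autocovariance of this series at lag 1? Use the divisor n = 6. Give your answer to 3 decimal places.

-3.233

Mean x̄ = (32.4 + 30.4 + 35.6 + 30.1 + 29.0 + 36.2)/6 = 32.2833
Σ_{t=1}^{5}(x_t−x̄)(x_{t+1}−x̄) = -19.3986
γ_1 = -19.3986 / 6 = -3.233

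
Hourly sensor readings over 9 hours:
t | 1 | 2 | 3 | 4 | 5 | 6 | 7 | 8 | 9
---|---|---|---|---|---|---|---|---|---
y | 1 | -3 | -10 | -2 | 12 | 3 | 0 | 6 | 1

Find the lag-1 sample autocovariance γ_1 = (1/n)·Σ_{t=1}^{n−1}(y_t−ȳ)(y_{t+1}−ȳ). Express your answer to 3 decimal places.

6.542

Mean ȳ = (1 − 3 − 10 − 2 + 12 + 3 + 0 + 6 + 1)/9 = 0.8889
Σ_{t=1}^{8}(y_t−ȳ)(y_{t+1}−ȳ) = 58.8765
γ_1 = 58.8765 / 9 = 6.542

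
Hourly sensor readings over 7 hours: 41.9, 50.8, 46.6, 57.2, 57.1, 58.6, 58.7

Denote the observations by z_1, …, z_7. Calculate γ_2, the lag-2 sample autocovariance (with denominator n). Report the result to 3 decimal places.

Mean z̄ = (41.9 + 50.8 + 46.6 + 57.2 + 57.1 + 58.6 + 58.7)/7 = 52.9857
Σ_{t=1}^{5}(z_t−z̄)(z_{t+2}−z̄) = 82.4767
γ_2 = 82.4767 / 7 = 11.782

11.782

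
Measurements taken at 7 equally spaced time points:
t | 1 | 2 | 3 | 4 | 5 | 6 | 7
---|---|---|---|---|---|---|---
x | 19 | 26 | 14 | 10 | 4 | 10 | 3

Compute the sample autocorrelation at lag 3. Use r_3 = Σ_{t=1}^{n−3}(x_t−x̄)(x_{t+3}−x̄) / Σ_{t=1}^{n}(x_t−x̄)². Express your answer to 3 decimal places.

Mean x̄ = (19 + 26 + 14 + 10 + 4 + 10 + 3)/7 = 12.2857
Deviations from mean: 6.7143, 13.7143, 1.7143, -2.2857, -8.2857, -2.2857, -9.2857
Σ(x_t−x̄)(x_{t+3}−x̄) = (-15.3469) + (-113.6327) + (-3.9184) + (21.2245) = -111.6735
Denominator Σ(x_t−x̄)² = 401.4286
r_3 = -111.6735 / 401.4286 = -0.278

-0.278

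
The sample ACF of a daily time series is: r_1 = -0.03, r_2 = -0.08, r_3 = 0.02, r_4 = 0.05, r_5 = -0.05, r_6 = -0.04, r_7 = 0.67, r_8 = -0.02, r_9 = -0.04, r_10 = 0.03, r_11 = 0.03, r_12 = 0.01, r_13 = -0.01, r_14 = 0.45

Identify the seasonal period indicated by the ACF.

The largest autocorrelation is r_7 = 0.67, with a weaker echo at lag 14 (0.45); the remaining lags stay at or below 0.05.
The dominant spike at lag 7 indicates a seasonal period of 7.

7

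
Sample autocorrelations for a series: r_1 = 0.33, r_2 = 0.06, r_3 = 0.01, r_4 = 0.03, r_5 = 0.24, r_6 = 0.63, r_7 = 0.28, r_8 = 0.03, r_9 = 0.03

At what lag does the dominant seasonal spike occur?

The largest autocorrelation is r_6 = 0.63; the remaining lags stay at or below 0.33. The elevated value at lag 1 (0.33), dropping to 0.06 at lag 2, reflects decaying short-term dependence rather than seasonality.
The dominant spike at lag 6 indicates a seasonal period of 6.

6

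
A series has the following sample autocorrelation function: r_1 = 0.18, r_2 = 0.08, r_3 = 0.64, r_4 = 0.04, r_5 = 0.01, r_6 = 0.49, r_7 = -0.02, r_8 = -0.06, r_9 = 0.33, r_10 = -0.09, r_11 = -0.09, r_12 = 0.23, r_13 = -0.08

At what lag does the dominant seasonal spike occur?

3

The largest autocorrelation is r_3 = 0.64, with weaker echoes at lags 6 (0.49), 9 (0.33) and 12 (0.23); the remaining lags stay at or below 0.18.
The dominant spike at lag 3 indicates a seasonal period of 3.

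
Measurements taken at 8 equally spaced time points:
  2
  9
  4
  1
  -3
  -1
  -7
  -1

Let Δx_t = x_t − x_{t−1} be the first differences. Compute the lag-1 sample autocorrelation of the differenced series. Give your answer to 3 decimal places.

-0.409

First differences Δx: 7, -5, -3, -4, 2, -6, 6
Mean of differences = -0.4286
Numerator Σ(Δx_t−Δx̄)(Δx_{t+1}−Δx̄) = -71.0408
Denominator Σ(Δx_t−Δx̄)² = 173.7143
r_1(Δx) = -71.0408 / 173.7143 = -0.409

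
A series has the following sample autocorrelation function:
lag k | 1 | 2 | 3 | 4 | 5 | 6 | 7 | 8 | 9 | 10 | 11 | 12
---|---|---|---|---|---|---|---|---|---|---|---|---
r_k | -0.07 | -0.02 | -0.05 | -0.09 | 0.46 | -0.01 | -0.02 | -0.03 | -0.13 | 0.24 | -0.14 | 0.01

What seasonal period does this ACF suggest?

5

The largest autocorrelation is r_5 = 0.46, with a weaker echo at lag 10 (0.24); the remaining lags stay at or below 0.01.
The dominant spike at lag 5 indicates a seasonal period of 5.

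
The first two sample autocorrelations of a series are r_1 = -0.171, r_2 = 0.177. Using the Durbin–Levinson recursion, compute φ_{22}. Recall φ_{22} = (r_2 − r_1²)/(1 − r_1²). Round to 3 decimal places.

0.152

φ_{22} = (r_2 − r_1²) / (1 − r_1²)
r_1² = (-0.171)² = 0.029241
Numerator = 0.177 − 0.0292 = 0.1478; denominator = 1 − 0.0292 = 0.9708
φ_{22} = 0.1478 / 0.9708 = 0.152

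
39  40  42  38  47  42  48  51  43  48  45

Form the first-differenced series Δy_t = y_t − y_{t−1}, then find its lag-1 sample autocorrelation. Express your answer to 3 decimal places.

-0.688

First differences Δy: 1, 2, -4, 9, -5, 6, 3, -8, 5, -3
Mean of differences = 0.6000
Numerator Σ(Δy_t−Δȳ)(Δy_{t+1}−Δȳ) = -183.1600
Denominator Σ(Δy_t−Δȳ)² = 266.4000
r_1(Δy) = -183.1600 / 266.4000 = -0.688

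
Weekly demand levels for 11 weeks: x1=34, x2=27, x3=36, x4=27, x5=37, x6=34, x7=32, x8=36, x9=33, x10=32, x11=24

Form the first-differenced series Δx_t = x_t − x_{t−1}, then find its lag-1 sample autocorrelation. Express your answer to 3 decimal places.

-0.651

First differences Δx: -7, 9, -9, 10, -3, -2, 4, -3, -1, -8
Mean of differences = -1.0000
Numerator Σ(Δx_t−Δx̄)(Δx_{t+1}−Δx̄) = -263.0000
Denominator Σ(Δx_t−Δx̄)² = 404.0000
r_1(Δx) = -263.0000 / 404.0000 = -0.651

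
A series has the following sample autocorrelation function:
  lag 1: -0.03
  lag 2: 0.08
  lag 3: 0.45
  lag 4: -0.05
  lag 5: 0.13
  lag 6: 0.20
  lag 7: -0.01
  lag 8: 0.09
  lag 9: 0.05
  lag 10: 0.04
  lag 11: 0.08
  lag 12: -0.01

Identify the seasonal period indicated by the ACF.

The largest autocorrelation is r_3 = 0.45, with a weaker echo at lag 6 (0.20); the remaining lags stay at or below 0.13.
The dominant spike at lag 3 indicates a seasonal period of 3.

3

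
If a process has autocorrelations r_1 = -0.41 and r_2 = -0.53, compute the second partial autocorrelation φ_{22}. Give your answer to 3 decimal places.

φ_{22} = (r_2 − r_1²) / (1 − r_1²)
r_1² = (-0.41)² = 0.1681
Numerator = -0.53 − 0.1681 = -0.6981; denominator = 1 − 0.1681 = 0.8319
φ_{22} = -0.6981 / 0.8319 = -0.839

-0.839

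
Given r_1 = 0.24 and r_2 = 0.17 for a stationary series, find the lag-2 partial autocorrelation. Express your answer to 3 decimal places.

0.119

φ_{22} = (r_2 − r_1²) / (1 − r_1²)
r_1² = (0.24)² = 0.0576
Numerator = 0.17 − 0.0576 = 0.1124; denominator = 1 − 0.0576 = 0.9424
φ_{22} = 0.1124 / 0.9424 = 0.119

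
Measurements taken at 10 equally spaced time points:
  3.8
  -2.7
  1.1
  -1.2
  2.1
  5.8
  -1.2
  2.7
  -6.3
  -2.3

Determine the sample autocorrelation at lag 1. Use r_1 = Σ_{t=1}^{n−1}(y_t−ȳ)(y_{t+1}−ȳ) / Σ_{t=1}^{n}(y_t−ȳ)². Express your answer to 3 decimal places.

-0.153

Mean ȳ = (3.8 − 2.7 + 1.1 − 1.2 + 2.1 + 5.8 − 1.2 + 2.7 − 6.3 − 2.3)/10 = 0.1800
Numerator Σ_{t=1}^{9}(y_t−ȳ)(y_{t+1}−ȳ) = -17.6964
Denominator Σ(y_t−ȳ)² = 115.8160
r_1 = -17.6964 / 115.8160 = -0.153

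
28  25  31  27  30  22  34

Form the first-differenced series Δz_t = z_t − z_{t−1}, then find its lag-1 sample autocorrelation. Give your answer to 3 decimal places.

-0.632

First differences Δz: -3, 6, -4, 3, -8, 12
Mean of differences = 1.0000
Numerator Σ(Δz_t−Δz̄)(Δz_{t+1}−Δz̄) = -172.0000
Denominator Σ(Δz_t−Δz̄)² = 272.0000
r_1(Δz) = -172.0000 / 272.0000 = -0.632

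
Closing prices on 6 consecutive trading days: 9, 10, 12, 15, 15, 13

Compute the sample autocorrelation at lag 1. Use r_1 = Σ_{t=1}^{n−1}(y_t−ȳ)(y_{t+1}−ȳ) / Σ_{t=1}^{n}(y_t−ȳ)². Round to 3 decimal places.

0.528

Mean ȳ = (9 + 10 + 12 + 15 + 15 + 13)/6 = 12.3333
Deviations from mean: -3.3333, -2.3333, -0.3333, 2.6667, 2.6667, 0.6667
Numerator Σ_{t=1}^{5}(y_t−ȳ)(y_{t+1}−ȳ) = 16.5556
Denominator Σ(y_t−ȳ)² = 31.3333
r_1 = 16.5556 / 31.3333 = 0.528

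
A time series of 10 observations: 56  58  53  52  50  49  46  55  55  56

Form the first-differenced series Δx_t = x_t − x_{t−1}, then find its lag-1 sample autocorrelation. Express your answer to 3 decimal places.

-0.198

First differences Δx: 2, -5, -1, -2, -1, -3, 9, 0, 1
Mean of differences = 0.0000
Numerator Σ(Δx_t−Δx̄)(Δx_{t+1}−Δx̄) = -25.0000
Denominator Σ(Δx_t−Δx̄)² = 126.0000
r_1(Δx) = -25.0000 / 126.0000 = -0.198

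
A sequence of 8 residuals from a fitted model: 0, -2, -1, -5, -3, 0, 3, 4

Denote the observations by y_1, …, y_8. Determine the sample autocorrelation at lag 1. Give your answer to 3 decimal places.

Mean ȳ = (0 − 2 − 1 − 5 − 3 + 0 + 3 + 4)/8 = -0.5000
Deviations from mean: 0.5000, -1.5000, -0.5000, -4.5000, -2.5000, 0.5000, 3.5000, 4.5000
Σ(y_t−ȳ)(y_{t+1}−ȳ) = (-0.7500) + (0.7500) + (2.2500) + (11.2500) + (-1.2500) + (1.7500) + (15.7500) = 29.7500
Denominator Σ(y_t−ȳ)² = 62.0000
r_1 = 29.7500 / 62.0000 = 0.480

0.480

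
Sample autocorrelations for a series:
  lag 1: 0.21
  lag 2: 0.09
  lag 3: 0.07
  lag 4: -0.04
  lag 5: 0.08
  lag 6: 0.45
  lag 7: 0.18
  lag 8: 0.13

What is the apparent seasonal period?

6

The largest autocorrelation is r_6 = 0.45; the remaining lags stay at or below 0.21. The elevated value at lag 1 (0.21), dropping to 0.09 at lag 2, reflects decaying short-term dependence rather than seasonality.
The dominant spike at lag 6 indicates a seasonal period of 6.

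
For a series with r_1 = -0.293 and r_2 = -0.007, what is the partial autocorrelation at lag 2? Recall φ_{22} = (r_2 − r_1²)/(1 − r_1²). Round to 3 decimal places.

-0.102

φ_{22} = (r_2 − r_1²) / (1 − r_1²)
r_1² = (-0.293)² = 0.085849
Numerator = -0.007 − 0.0858 = -0.0928; denominator = 1 − 0.0858 = 0.9142
φ_{22} = -0.0928 / 0.9142 = -0.102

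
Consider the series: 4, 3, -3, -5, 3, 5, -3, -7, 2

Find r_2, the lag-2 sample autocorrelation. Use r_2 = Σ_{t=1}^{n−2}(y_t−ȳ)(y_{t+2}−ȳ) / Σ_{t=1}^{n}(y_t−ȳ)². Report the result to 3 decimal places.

-0.719

Mean ȳ = (4 + 3 − 3 − 5 + 3 + 5 − 3 − 7 + 2)/9 = -0.1111
Numerator Σ_{t=1}^{7}(y_t−ȳ)(y_{t+2}−ȳ) = -111.3580
Denominator Σ(y_t−ȳ)² = 154.8889
r_2 = -111.3580 / 154.8889 = -0.719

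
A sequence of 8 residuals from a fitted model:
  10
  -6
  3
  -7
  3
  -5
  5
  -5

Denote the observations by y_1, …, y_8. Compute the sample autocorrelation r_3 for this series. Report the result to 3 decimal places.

-0.556

Mean ȳ = (10 − 6 + 3 − 7 + 3 − 5 + 5 − 5)/8 = -0.2500
Deviations from mean: 10.2500, -5.7500, 3.2500, -6.7500, 3.2500, -4.7500, 5.2500, -4.7500
Σ(y_t−ȳ)(y_{t+3}−ȳ) = (-69.1875) + (-18.6875) + (-15.4375) + (-35.4375) + (-15.4375) = -154.1875
Denominator Σ(y_t−ȳ)² = 277.5000
r_3 = -154.1875 / 277.5000 = -0.556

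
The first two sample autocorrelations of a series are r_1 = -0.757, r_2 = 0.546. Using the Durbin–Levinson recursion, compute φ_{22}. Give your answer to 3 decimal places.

φ_{22} = (r_2 − r_1²) / (1 − r_1²)
r_1² = (-0.757)² = 0.573049
Numerator = 0.546 − 0.5730 = -0.0270; denominator = 1 − 0.5730 = 0.4270
φ_{22} = -0.0270 / 0.4270 = -0.063

-0.063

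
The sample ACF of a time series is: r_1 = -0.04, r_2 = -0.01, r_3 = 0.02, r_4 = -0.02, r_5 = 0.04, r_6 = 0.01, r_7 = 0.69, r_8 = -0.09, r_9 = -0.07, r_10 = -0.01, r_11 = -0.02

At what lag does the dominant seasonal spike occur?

The largest autocorrelation is r_7 = 0.69; the remaining lags stay at or below 0.04.
The dominant spike at lag 7 indicates a seasonal period of 7.

7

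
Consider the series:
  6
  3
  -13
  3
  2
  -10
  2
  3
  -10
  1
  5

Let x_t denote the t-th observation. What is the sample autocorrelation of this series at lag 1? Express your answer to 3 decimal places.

Mean x̄ = (6 + 3 − 13 + 3 + 2 − 10 + 2 + 3 − 10 + 1 + 5)/11 = -0.7273
Numerator Σ_{t=1}^{10}(x_t−x̄)(x_{t+1}−x̄) = -137.3471
Denominator Σ(x_t−x̄)² = 460.1818
r_1 = -137.3471 / 460.1818 = -0.298

-0.298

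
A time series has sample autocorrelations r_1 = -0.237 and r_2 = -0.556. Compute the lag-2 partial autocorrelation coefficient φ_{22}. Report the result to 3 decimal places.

φ_{22} = (r_2 − r_1²) / (1 − r_1²)
r_1² = (-0.237)² = 0.056169
Numerator = -0.556 − 0.0562 = -0.6122; denominator = 1 − 0.0562 = 0.9438
φ_{22} = -0.6122 / 0.9438 = -0.649

-0.649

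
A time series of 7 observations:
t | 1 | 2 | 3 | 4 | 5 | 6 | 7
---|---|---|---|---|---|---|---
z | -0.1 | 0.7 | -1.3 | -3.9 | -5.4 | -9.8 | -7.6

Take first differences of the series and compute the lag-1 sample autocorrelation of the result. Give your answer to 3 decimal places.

First differences Δz: 0.8, -2.0, -2.6, -1.5, -4.4, 2.2
Mean of differences = -1.2500
Numerator Σ(Δz_t−Δz̄)(Δz_{t+1}−Δz̄) = -10.2675
Denominator Σ(Δz_t−Δz̄)² = 28.4750
r_1(Δz) = -10.2675 / 28.4750 = -0.361

-0.361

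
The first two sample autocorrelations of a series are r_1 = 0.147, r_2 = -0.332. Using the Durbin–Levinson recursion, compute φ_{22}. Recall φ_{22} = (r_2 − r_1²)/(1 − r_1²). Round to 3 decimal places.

φ_{22} = (r_2 − r_1²) / (1 − r_1²)
r_1² = (0.147)² = 0.021609
Numerator = -0.332 − 0.0216 = -0.3536; denominator = 1 − 0.0216 = 0.9784
φ_{22} = -0.3536 / 0.9784 = -0.361

-0.361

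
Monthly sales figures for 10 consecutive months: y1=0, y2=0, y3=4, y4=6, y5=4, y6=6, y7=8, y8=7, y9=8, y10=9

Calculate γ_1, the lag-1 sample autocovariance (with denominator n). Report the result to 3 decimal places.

Mean ȳ = (0 + 0 + 4 + 6 + 4 + 6 + 8 + 7 + 8 + 9)/10 = 5.2000
Σ_{t=1}^{9}(y_t−ȳ)(y_{t+1}−ȳ) = 53.3600
γ_1 = 53.3600 / 10 = 5.336

5.336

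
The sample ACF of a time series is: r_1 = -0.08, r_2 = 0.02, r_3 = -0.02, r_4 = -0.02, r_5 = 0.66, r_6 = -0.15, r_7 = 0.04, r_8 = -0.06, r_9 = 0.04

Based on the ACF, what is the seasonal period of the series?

5

The largest autocorrelation is r_5 = 0.66; the remaining lags stay at or below 0.04.
The dominant spike at lag 5 indicates a seasonal period of 5.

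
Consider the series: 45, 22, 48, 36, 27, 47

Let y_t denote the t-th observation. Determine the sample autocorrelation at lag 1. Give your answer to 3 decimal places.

-0.621

Mean ȳ = (45 + 22 + 48 + 36 + 27 + 47)/6 = 37.5000
Deviations from mean: 7.5000, -15.5000, 10.5000, -1.5000, -10.5000, 9.5000
Σ(y_t−ȳ)(y_{t+1}−ȳ) = (-116.2500) + (-162.7500) + (-15.7500) + (15.7500) + (-99.7500) = -378.7500
Denominator Σ(y_t−ȳ)² = 609.5000
r_1 = -378.7500 / 609.5000 = -0.621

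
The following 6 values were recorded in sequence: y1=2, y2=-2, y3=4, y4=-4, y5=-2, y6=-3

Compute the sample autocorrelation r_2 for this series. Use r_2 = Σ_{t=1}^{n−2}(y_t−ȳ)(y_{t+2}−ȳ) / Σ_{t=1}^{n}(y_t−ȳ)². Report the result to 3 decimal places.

0.381

Mean ȳ = (2 − 2 + 4 − 4 − 2 − 3)/6 = -0.8333
Σ(y_t−ȳ)(y_{t+2}−ȳ) = (13.6944) + (3.6944) + (-5.6389) + (6.8611) = 18.6111
Denominator Σ(y_t−ȳ)² = 48.8333
r_2 = 18.6111 / 48.8333 = 0.381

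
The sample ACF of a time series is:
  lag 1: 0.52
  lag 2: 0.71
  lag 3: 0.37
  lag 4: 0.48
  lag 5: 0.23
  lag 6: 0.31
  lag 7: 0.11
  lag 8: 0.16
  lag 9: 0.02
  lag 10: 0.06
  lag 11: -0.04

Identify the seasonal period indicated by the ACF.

2

The largest autocorrelation is r_2 = 0.71; the remaining lags stay at or below 0.52.
The dominant spike at lag 2 indicates a seasonal period of 2.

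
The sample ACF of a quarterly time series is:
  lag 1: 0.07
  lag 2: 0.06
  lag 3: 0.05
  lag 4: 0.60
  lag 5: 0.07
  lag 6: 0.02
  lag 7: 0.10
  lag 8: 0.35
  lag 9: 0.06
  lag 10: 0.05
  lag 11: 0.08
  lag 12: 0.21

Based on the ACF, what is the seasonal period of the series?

The largest autocorrelation is r_4 = 0.60, with weaker echoes at lags 8 (0.35) and 12 (0.21); the remaining lags stay at or below 0.10.
The dominant spike at lag 4 indicates a seasonal period of 4.

4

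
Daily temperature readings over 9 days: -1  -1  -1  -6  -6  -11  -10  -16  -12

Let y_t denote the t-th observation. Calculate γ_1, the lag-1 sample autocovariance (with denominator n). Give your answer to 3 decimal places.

17.641

Mean ȳ = (-1 − 1 − 1 − 6 − 6 − 11 − 10 − 16 − 12)/9 = -7.1111
Σ_{t=1}^{8}(y_t−ȳ)(y_{t+1}−ȳ) = 158.7654
γ_1 = 158.7654 / 9 = 17.641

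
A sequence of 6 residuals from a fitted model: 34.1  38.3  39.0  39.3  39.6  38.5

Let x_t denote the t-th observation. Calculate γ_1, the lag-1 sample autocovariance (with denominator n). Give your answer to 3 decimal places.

0.455

Mean x̄ = (34.1 + 38.3 + 39.0 + 39.3 + 39.6 + 38.5)/6 = 38.1333
Σ_{t=1}^{5}(x_t−x̄)(x_{t+1}−x̄) = 2.7322
γ_1 = 2.7322 / 6 = 0.455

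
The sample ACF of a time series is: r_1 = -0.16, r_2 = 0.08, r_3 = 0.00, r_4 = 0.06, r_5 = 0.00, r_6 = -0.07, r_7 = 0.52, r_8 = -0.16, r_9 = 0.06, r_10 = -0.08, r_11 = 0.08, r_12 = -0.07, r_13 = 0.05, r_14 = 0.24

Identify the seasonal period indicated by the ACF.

The largest autocorrelation is r_7 = 0.52, with a weaker echo at lag 14 (0.24); the remaining lags stay at or below 0.08.
The dominant spike at lag 7 indicates a seasonal period of 7.

7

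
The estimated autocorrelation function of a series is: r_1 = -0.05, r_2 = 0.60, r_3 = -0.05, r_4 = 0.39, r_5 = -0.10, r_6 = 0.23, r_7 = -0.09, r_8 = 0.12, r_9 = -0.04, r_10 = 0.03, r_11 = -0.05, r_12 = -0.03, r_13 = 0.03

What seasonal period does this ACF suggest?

The largest autocorrelation is r_2 = 0.60, with weaker echoes at lags 4 (0.39) and 6 (0.23); the remaining lags stay at or below 0.12.
The dominant spike at lag 2 indicates a seasonal period of 2.

2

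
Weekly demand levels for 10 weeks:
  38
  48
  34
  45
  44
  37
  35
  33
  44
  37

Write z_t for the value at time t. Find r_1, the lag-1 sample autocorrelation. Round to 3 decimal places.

Mean z̄ = (38 + 48 + 34 + 45 + 44 + 37 + 35 + 33 + 44 + 37)/10 = 39.5000
Numerator Σ_{t=1}^{9}(z_t−z̄)(z_{t+1}−z̄) = -76.2500
Denominator Σ(z_t−z̄)² = 250.5000
r_1 = -76.2500 / 250.5000 = -0.304

-0.304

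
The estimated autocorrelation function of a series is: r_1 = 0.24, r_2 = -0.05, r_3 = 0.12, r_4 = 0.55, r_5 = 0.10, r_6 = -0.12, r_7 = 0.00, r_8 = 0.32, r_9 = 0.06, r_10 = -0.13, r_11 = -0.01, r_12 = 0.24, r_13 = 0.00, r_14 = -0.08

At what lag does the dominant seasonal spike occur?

4

The largest autocorrelation is r_4 = 0.55, with a weaker echo at lag 8 (0.32); the remaining lags stay at or below 0.24.
The dominant spike at lag 4 indicates a seasonal period of 4.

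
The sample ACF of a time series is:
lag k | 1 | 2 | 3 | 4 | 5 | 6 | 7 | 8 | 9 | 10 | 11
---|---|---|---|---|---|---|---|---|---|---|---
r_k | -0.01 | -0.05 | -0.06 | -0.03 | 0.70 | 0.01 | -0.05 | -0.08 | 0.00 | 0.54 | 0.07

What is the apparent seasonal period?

The largest autocorrelation is r_5 = 0.70, with a weaker echo at lag 10 (0.54); the remaining lags stay at or below 0.07.
The dominant spike at lag 5 indicates a seasonal period of 5.

5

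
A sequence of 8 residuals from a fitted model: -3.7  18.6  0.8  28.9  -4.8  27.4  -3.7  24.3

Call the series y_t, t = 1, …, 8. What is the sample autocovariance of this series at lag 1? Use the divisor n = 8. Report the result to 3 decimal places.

-168.790

Mean ȳ = (-3.7 + 18.6 + 0.8 + 28.9 − 4.8 + 27.4 − 3.7 + 24.3)/8 = 10.9750
Deviations: -14.6750, 7.6250, -10.1750, 17.9250, -15.7750, 16.4250, -14.6750, 13.3250
Σ_{t=1}^{7}(y_t−ȳ)(y_{t+1}−ȳ) = -1350.3206
γ_1 = -1350.3206 / 8 = -168.790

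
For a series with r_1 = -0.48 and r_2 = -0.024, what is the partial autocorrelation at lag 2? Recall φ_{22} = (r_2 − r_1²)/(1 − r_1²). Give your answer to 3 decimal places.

φ_{22} = (r_2 − r_1²) / (1 − r_1²)
r_1² = (-0.48)² = 0.2304
Numerator = -0.024 − 0.2304 = -0.2544; denominator = 1 − 0.2304 = 0.7696
φ_{22} = -0.2544 / 0.7696 = -0.331

-0.331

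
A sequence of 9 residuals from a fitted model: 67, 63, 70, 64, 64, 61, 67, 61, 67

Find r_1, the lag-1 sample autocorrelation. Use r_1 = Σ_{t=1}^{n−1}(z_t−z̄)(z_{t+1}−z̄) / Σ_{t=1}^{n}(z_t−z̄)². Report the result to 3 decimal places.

-0.515

Mean z̄ = (67 + 63 + 70 + 64 + 64 + 61 + 67 + 61 + 67)/9 = 64.8889
Numerator Σ_{t=1}^{8}(z_t−z̄)(z_{t+1}−z̄) = -38.5679
Denominator Σ(z_t−z̄)² = 74.8889
r_1 = -38.5679 / 74.8889 = -0.515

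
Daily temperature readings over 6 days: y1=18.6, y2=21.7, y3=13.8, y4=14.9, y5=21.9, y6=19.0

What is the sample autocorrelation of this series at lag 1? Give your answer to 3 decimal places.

Mean ȳ = (18.6 + 21.7 + 13.8 + 14.9 + 21.9 + 19.0)/6 = 18.3167
Σ(y_t−ȳ)(y_{t+1}−ȳ) = (0.9586) + (-15.2814) + (15.4319) + (-12.2431) + (2.4486) = -8.6853
Denominator Σ(y_t−ȳ)² = 56.9083
r_1 = -8.6853 / 56.9083 = -0.153

-0.153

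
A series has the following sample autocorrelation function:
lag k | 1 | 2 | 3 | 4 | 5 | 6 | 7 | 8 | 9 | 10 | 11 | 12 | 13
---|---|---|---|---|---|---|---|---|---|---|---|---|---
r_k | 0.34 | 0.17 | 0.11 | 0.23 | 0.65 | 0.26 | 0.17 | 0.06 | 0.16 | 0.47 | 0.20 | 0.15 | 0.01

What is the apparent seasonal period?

5

The largest autocorrelation is r_5 = 0.65, with a weaker echo at lag 10 (0.47); the remaining lags stay at or below 0.34. The elevated value at lag 1 (0.34), dropping to 0.17 at lag 2, reflects decaying short-term dependence rather than seasonality.
The dominant spike at lag 5 indicates a seasonal period of 5.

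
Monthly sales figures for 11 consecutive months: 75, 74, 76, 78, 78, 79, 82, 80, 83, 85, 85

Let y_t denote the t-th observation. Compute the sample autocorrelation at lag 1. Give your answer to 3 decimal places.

Mean ȳ = (75 + 74 + 76 + 78 + 78 + 79 + 82 + 80 + 83 + 85 + 85)/11 = 79.5455
Numerator Σ_{t=1}^{10}(y_t−ȳ)(y_{t+1}−ȳ) = 103.5207
Denominator Σ(y_t−ȳ)² = 146.7273
r_1 = 103.5207 / 146.7273 = 0.706

0.706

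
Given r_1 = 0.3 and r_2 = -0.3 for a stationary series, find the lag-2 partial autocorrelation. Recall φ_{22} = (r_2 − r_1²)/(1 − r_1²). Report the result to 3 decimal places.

-0.429

φ_{22} = (r_2 − r_1²) / (1 − r_1²)
r_1² = (0.3)² = 0.09
Numerator = -0.3 − 0.0900 = -0.3900; denominator = 1 − 0.0900 = 0.9100
φ_{22} = -0.3900 / 0.9100 = -0.429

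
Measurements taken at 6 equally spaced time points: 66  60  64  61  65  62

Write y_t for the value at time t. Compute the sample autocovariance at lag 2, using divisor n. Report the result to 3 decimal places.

Mean ȳ = (66 + 60 + 64 + 61 + 65 + 62)/6 = 63.0000
Σ_{t=1}^{4}(y_t−ȳ)(y_{t+2}−ȳ) = 13.0000
γ_2 = 13.0000 / 6 = 2.167

2.167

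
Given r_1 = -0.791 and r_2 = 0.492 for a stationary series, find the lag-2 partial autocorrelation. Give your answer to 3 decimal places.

-0.357

φ_{22} = (r_2 − r_1²) / (1 − r_1²)
r_1² = (-0.791)² = 0.625681
Numerator = 0.492 − 0.6257 = -0.1337; denominator = 1 − 0.6257 = 0.3743
φ_{22} = -0.1337 / 0.3743 = -0.357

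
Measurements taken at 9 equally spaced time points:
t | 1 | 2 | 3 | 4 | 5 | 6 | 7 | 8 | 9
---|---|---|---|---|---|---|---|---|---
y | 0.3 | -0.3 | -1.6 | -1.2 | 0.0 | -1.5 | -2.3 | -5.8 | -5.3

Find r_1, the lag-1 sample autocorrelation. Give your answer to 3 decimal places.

0.543

Mean ȳ = (0.3 − 0.3 − 1.6 − 1.2 + 0.0 − 1.5 − 2.3 − 5.8 − 5.3)/9 = -1.9667
Numerator Σ_{t=1}^{8}(y_t−ȳ)(y_{t+1}−ȳ) = 20.9956
Denominator Σ(y_t−ȳ)² = 38.6400
r_1 = 20.9956 / 38.6400 = 0.543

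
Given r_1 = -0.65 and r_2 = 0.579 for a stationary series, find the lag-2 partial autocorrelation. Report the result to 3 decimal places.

0.271

φ_{22} = (r_2 − r_1²) / (1 − r_1²)
r_1² = (-0.65)² = 0.4225
Numerator = 0.579 − 0.4225 = 0.1565; denominator = 1 − 0.4225 = 0.5775
φ_{22} = 0.1565 / 0.5775 = 0.271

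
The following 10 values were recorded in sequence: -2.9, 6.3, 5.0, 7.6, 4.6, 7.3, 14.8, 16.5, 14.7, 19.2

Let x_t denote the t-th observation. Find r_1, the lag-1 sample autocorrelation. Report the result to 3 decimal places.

0.471

Mean x̄ = (-2.9 + 6.3 + 5.0 + 7.6 + 4.6 + 7.3 + 14.8 + 16.5 + 14.7 + 19.2)/10 = 9.3100
Numerator Σ_{t=1}^{9}(x_t−x̄)(x_{t+1}−x̄) = 195.1159
Denominator Σ(x_t−x̄)² = 414.5690
r_1 = 195.1159 / 414.5690 = 0.471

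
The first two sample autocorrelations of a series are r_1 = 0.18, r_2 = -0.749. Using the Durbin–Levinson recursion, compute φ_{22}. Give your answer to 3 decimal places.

φ_{22} = (r_2 − r_1²) / (1 − r_1²)
r_1² = (0.18)² = 0.0324
Numerator = -0.749 − 0.0324 = -0.7814; denominator = 1 − 0.0324 = 0.9676
φ_{22} = -0.7814 / 0.9676 = -0.808

-0.808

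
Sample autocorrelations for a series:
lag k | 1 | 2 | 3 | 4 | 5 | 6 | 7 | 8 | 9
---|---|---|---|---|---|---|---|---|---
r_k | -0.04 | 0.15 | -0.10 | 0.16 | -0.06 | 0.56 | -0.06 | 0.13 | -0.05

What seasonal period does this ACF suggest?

The largest autocorrelation is r_6 = 0.56; the remaining lags stay at or below 0.16.
The dominant spike at lag 6 indicates a seasonal period of 6.

6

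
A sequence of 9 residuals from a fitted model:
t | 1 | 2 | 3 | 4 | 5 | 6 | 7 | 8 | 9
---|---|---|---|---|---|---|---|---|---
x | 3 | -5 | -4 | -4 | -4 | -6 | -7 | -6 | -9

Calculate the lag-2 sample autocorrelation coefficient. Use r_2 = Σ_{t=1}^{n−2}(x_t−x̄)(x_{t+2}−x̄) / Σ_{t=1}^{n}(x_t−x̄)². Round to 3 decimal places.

Mean x̄ = (3 − 5 − 4 − 4 − 4 − 6 − 7 − 6 − 9)/9 = -4.6667
Numerator Σ_{t=1}^{7}(x_t−x̄)(x_{t+2}−x̄) = 14.7778
Denominator Σ(x_t−x̄)² = 88.0000
r_2 = 14.7778 / 88.0000 = 0.168

0.168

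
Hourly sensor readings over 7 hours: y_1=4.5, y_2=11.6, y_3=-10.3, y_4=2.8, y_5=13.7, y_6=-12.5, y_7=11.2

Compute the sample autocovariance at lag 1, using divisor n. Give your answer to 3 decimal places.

-56.273

Mean ȳ = (4.5 + 11.6 − 10.3 + 2.8 + 13.7 − 12.5 + 11.2)/7 = 3.0000
Σ_{t=1}^{6}(y_t−ȳ)(y_{t+1}−ȳ) = -393.9100
γ_1 = -393.9100 / 7 = -56.273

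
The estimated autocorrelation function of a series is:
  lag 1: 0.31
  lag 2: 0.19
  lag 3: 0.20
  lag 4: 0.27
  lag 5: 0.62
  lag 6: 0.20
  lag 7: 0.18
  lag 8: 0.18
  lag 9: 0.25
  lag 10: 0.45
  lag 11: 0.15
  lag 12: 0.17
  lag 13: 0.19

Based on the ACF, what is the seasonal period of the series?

5

The largest autocorrelation is r_5 = 0.62, with a weaker echo at lag 10 (0.45); the remaining lags stay at or below 0.31. The elevated value at lag 1 (0.31), dropping to 0.19 at lag 2, reflects decaying short-term dependence rather than seasonality.
The dominant spike at lag 5 indicates a seasonal period of 5.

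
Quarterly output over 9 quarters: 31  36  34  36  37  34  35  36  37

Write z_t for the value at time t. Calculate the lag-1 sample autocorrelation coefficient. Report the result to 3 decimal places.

-0.150

Mean z̄ = (31 + 36 + 34 + 36 + 37 + 34 + 35 + 36 + 37)/9 = 35.1111
Numerator Σ_{t=1}^{8}(z_t−z̄)(z_{t+1}−z̄) = -4.3457
Denominator Σ(z_t−z̄)² = 28.8889
r_1 = -4.3457 / 28.8889 = -0.150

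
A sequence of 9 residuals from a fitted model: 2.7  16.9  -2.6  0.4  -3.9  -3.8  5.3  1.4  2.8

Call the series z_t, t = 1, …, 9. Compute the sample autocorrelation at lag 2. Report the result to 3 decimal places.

-0.006

Mean z̄ = (2.7 + 16.9 − 2.6 + 0.4 − 3.9 − 3.8 + 5.3 + 1.4 + 2.8)/9 = 2.1333
Σ(z_t−z̄)(z_{t+2}−z̄) = (-2.6822) + (-25.5956) + (28.5578) + (10.2844) + (-19.1056) + (4.3511) + (2.1111) = -2.0789
Denominator Σ(z_t−z̄)² = 326.4000
r_2 = -2.0789 / 326.4000 = -0.006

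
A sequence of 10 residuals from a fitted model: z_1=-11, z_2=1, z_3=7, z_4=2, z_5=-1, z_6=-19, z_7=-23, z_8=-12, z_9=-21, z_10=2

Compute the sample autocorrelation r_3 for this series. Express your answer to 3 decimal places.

-0.287

Mean z̄ = (-11 + 1 + 7 + 2 − 1 − 19 − 23 − 12 − 21 + 2)/10 = -7.5000
Σ(z_t−z̄)(z_{t+3}−z̄) = (-33.2500) + (55.2500) + (-166.7500) + (-147.2500) + (-29.2500) + (155.2500) + (-147.2500) = -313.2500
Denominator Σ(z_t−z̄)² = 1092.5000
r_3 = -313.2500 / 1092.5000 = -0.287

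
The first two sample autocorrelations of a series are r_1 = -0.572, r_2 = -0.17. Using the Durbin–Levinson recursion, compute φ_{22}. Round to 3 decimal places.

-0.739

φ_{22} = (r_2 − r_1²) / (1 − r_1²)
r_1² = (-0.572)² = 0.327184
Numerator = -0.17 − 0.3272 = -0.4972; denominator = 1 − 0.3272 = 0.6728
φ_{22} = -0.4972 / 0.6728 = -0.739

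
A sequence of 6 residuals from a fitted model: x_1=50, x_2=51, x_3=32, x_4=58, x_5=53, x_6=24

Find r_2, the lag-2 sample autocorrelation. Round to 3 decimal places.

Mean x̄ = (50 + 51 + 32 + 58 + 53 + 24)/6 = 44.6667
Deviations from mean: 5.3333, 6.3333, -12.6667, 13.3333, 8.3333, -20.6667
Σ(x_t−x̄)(x_{t+2}−x̄) = (-67.5556) + (84.4444) + (-105.5556) + (-275.5556) = -364.2222
Denominator Σ(x_t−x̄)² = 903.3333
r_2 = -364.2222 / 903.3333 = -0.403

-0.403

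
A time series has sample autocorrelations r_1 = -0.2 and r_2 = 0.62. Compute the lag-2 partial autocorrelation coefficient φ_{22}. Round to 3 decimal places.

φ_{22} = (r_2 − r_1²) / (1 − r_1²)
r_1² = (-0.2)² = 0.04
Numerator = 0.62 − 0.0400 = 0.5800; denominator = 1 − 0.0400 = 0.9600
φ_{22} = 0.5800 / 0.9600 = 0.604

0.604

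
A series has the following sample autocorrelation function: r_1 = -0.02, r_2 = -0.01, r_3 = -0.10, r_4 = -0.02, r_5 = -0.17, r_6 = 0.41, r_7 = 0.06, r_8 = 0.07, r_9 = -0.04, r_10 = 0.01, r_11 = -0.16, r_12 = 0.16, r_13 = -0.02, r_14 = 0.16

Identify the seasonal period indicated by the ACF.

The largest autocorrelation is r_6 = 0.41; the remaining lags stay at or below 0.16.
The dominant spike at lag 6 indicates a seasonal period of 6.

6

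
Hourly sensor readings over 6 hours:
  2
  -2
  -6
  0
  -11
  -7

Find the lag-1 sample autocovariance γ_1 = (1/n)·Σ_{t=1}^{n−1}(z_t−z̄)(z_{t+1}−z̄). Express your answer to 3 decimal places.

-1.167

Mean z̄ = (2 − 2 − 6 + 0 − 11 − 7)/6 = -4.0000
Σ_{t=1}^{5}(z_t−z̄)(z_{t+1}−z̄) = -7.0000
γ_1 = -7.0000 / 6 = -1.167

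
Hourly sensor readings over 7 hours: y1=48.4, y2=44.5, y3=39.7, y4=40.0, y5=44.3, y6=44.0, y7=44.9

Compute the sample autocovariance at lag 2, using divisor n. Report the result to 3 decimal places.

Mean ȳ = (48.4 + 44.5 + 39.7 + 40.0 + 44.3 + 44.0 + 44.9)/7 = 43.6857
Σ_{t=1}^{5}(y_t−ȳ)(y_{t+2}−ȳ) = -24.6518
γ_2 = -24.6518 / 7 = -3.522

-3.522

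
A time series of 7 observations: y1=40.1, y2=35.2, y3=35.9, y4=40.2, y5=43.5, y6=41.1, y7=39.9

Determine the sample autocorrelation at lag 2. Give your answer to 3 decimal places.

Mean ȳ = (40.1 + 35.2 + 35.9 + 40.2 + 43.5 + 41.1 + 39.9)/7 = 39.4143
Deviations from mean: 0.6857, -4.2143, -3.5143, 0.7857, 4.0857, 1.6857, 0.4857
Numerator Σ_{t=1}^{5}(y_t−ȳ)(y_{t+2}−ȳ) = -16.7704
Denominator Σ(y_t−ȳ)² = 50.9686
r_2 = -16.7704 / 50.9686 = -0.329

-0.329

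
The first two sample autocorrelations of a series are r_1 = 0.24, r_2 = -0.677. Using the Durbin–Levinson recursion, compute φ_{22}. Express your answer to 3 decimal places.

φ_{22} = (r_2 − r_1²) / (1 − r_1²)
r_1² = (0.24)² = 0.0576
Numerator = -0.677 − 0.0576 = -0.7346; denominator = 1 − 0.0576 = 0.9424
φ_{22} = -0.7346 / 0.9424 = -0.779

-0.779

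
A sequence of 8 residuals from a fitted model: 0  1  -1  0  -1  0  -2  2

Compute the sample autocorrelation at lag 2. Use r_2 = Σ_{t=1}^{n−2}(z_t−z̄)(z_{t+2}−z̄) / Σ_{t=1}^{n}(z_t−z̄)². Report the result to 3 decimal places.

0.250

Mean z̄ = (0 + 1 − 1 + 0 − 1 + 0 − 2 + 2)/8 = -0.1250
Numerator Σ_{t=1}^{6}(z_t−z̄)(z_{t+2}−z̄) = 2.7188
Denominator Σ(z_t−z̄)² = 10.8750
r_2 = 2.7188 / 10.8750 = 0.250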